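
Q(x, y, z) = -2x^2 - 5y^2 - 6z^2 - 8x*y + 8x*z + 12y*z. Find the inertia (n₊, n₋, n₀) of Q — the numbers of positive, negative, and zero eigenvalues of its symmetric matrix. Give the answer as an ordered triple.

The associated matrix is A = [[-2, -4, 4], [-4, -5, 6], [4, 6, -6]].
Congruent diagonalization of A (simultaneous row and column reduction) yields pivots -2, 3, 2/3.
That gives 2 positive, 1 negative pivots.

(2, 1, 0)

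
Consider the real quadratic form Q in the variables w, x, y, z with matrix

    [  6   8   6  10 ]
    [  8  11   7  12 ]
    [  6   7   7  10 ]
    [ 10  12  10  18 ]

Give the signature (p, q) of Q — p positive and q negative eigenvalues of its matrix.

Applying the same elementary operations to the rows and columns of A produces a congruent diagonal matrix with entries 6, 1/3, -2, 4.
Counting signs: 3 positive, 1 negative.

(3, 1)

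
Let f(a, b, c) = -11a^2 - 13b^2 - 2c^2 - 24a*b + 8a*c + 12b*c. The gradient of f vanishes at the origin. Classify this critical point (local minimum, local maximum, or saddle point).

saddle point

The Hessian at the origin is H = [[-22, -24, 8], [-24, -26, 12], [8, 12, -4]].
Symmetric row and column elimination reduces H to a congruent diagonal form with pivots -22, 2/11, -60.
Counting signs: 1 positive, 2 negative.
H is indefinite, so the origin is a saddle point.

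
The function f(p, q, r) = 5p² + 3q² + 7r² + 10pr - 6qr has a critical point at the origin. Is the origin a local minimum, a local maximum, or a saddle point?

The Hessian at the origin is H = [[10, 0, 10], [0, 6, -6], [10, -6, 14]].
Row-reducing H symmetrically gives the diagonal entries 10, 6, -2.
That gives 2 positive, 1 negative pivots.
H is indefinite, so the origin is a saddle point.

saddle point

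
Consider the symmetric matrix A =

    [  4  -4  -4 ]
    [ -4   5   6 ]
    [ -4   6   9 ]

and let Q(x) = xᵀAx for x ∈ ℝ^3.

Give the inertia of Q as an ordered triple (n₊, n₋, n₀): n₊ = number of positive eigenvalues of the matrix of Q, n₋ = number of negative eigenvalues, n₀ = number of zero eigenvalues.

Symmetric row and column elimination reduces A to a congruent diagonal form with pivots 4, 1, 1.
Counting signs: 3 positive.

(3, 0, 0)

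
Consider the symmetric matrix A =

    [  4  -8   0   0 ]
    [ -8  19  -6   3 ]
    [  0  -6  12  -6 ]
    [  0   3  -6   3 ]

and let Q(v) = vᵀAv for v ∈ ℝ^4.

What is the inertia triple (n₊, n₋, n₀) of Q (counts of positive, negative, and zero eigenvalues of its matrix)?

(2, 0, 2)

Congruent diagonalization of A (simultaneous row and column reduction) yields pivots 4, 3, 0, 0.
That gives 2 positive, 2 zero pivots.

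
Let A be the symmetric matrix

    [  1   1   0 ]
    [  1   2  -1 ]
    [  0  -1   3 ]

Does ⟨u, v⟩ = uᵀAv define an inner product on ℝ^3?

Leading principal minors: Δ_1 = 1, Δ_2 = 1, Δ_3 = 2.
All leading principal minors are positive, so by Sylvester's criterion Q is positive definite.
⟨·,·⟩ is an inner product exactly when A is positive definite.

yes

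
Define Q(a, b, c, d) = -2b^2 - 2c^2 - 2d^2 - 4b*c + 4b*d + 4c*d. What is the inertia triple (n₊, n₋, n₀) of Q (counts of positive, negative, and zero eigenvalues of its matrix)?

The symmetric matrix is A = [[0, 0, 0, 0], [0, -2, -2, 2], [0, -2, -2, 2], [0, 2, 2, -2]].
Symmetric row and column elimination reduces A to a congruent diagonal form with pivots 0, -2, 0, 0.
That gives 1 negative, 3 zero pivots.

(0, 1, 3)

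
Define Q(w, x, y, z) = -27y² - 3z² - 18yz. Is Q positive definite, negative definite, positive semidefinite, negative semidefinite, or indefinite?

negative semidefinite

The associated matrix is A = [[0, 0, 0, 0], [0, 0, 0, 0], [0, 0, -27, -9], [0, 0, -9, -3]].
Congruent diagonalization of A (simultaneous row and column reduction) yields pivots 0, 0, -27, 0.
So there are 1 negative, 3 zero pivots.
Hence Q is negative semidefinite.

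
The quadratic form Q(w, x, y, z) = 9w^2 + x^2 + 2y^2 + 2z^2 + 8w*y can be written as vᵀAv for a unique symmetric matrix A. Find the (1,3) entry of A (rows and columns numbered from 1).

The coefficient of w·y in Q is 8. For a symmetric A this equals A[1,3] + A[3,1] = 2·A[1,3].
So A[1,3] = 8/2 = 4.

4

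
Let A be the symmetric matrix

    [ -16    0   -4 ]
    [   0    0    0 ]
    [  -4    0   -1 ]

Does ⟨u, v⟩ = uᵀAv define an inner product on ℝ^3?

Applying the same elementary operations to the rows and columns of A produces a congruent diagonal matrix with entries -16, 0, 0.
Counting signs: 1 negative, 2 zero.
Hence Q is negative semidefinite.
⟨·,·⟩ is an inner product exactly when A is positive definite.

no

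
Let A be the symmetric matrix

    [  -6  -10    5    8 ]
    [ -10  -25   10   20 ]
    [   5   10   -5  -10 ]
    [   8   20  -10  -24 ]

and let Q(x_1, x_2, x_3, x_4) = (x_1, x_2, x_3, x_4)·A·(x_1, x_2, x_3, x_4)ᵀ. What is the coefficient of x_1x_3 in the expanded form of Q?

10

The coefficient of x_1x_3 is A[1,3] + A[3,1] = 2·5 = 10.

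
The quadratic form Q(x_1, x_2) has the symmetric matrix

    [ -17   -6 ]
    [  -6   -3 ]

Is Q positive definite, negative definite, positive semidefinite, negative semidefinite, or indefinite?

For the 2×2 matrix [[-17, -6], [-6, -3]]: det = -17·-3 − (-6)² = 15, trace = -20.
det > 0 so both eigenvalues share the sign of the trace; trace = -20 < 0 ⇒ both negative.

negative definite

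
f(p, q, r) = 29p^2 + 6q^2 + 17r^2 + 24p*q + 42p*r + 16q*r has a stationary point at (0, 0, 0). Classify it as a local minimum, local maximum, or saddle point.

The Hessian at the origin is H = [[58, 24, 42], [24, 12, 16], [42, 16, 34]].
An LDLᵀ factorisation of H has diagonal entries 58, 60/29, 8/3.
That gives 3 positive pivots.
H is positive definite, so the origin is a strict local minimum.

local minimum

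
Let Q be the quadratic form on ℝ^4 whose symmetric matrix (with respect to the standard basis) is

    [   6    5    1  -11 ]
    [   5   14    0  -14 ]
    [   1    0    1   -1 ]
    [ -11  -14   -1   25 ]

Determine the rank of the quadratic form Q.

4

An LDLᵀ factorisation of A has diagonal entries 6, 59/6, 45/59, 20/9.
Counting signs: 4 positive.
The rank is the number of nonzero pivots: 4.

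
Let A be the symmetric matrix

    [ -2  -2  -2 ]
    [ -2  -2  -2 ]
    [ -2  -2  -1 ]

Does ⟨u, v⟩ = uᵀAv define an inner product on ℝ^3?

Symmetric row and column elimination reduces A to a congruent diagonal form with pivots -2, 0, 1.
Counting signs: 1 positive, 1 negative, 1 zero.
Hence Q is indefinite.
⟨·,·⟩ is an inner product exactly when A is positive definite.

no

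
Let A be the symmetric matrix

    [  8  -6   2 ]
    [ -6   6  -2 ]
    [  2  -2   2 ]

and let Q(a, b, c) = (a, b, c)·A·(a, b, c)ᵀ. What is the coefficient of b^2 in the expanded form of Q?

The coefficient of b^2 is the diagonal entry A[2,2] = 6.

6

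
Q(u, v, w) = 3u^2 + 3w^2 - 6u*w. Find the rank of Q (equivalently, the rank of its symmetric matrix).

Write A = [[3, 0, -3], [0, 0, 0], [-3, 0, 3]].
Symmetric row and column elimination reduces A to a congruent diagonal form with pivots 3, 0, 0.
So there are 1 positive, 2 zero pivots.
The rank is the number of nonzero pivots: 1.

1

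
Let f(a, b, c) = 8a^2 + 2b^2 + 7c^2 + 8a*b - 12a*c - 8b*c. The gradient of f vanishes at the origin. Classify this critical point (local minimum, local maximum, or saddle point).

The Hessian at the origin is H = [[16, 8, -12], [8, 4, -8], [-12, -8, 14]].
H is indefinite, so the origin is a saddle point.

saddle point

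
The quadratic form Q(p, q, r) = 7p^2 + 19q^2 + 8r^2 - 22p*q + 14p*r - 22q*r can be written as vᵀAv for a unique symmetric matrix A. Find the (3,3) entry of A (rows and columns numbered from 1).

8

The coefficient of r^2 in Q is 8, and that is exactly A[3,3].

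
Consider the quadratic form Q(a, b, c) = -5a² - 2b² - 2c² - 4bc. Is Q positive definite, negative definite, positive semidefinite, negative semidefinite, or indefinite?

negative semidefinite

The associated matrix is A = [[-5, 0, 0], [0, -2, -2], [0, -2, -2]].
Applying the same elementary operations to the rows and columns of A produces a congruent diagonal matrix with entries -5, -2, 0.
Counting signs: 2 negative, 1 zero.
Hence Q is negative semidefinite.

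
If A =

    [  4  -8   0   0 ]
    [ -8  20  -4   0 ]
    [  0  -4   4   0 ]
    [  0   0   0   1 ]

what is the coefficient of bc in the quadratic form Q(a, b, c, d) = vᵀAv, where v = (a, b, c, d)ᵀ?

-8

The coefficient of bc is A[2,3] + A[3,2] = 2·(-4) = -8.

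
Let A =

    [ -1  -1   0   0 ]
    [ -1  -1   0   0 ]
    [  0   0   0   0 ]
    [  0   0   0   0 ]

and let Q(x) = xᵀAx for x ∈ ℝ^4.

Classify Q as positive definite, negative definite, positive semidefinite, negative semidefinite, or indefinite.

negative semidefinite

Row-reducing A symmetrically gives the diagonal entries -1, 0, 0, 0.
That gives 1 negative, 3 zero pivots.
Hence Q is negative semidefinite.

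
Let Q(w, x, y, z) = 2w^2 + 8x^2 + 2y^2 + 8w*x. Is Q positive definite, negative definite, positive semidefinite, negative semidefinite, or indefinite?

positive semidefinite

The symmetric matrix is A = [[2, 4, 0, 0], [4, 8, 0, 0], [0, 0, 2, 0], [0, 0, 0, 0]].
Row-reducing A symmetrically gives the diagonal entries 2, 0, 2, 0.
So there are 2 positive, 2 zero pivots.
Hence Q is positive semidefinite.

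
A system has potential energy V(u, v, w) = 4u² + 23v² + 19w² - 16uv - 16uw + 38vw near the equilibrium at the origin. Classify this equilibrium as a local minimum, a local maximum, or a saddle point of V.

local minimum

The Hessian at the origin is H = [[8, -16, -16], [-16, 46, 38], [-16, 38, 38]].
Applying the same elementary operations to the rows and columns of H produces a congruent diagonal matrix with entries 8, 14, 24/7.
That gives 3 positive pivots.
H is positive definite, so the origin is a strict local minimum.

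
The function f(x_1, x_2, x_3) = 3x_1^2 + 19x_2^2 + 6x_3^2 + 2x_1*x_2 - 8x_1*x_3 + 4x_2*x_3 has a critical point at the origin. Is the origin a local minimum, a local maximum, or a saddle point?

The Hessian at the origin is H = [[6, 2, -8], [2, 38, 4], [-8, 4, 12]].
Symmetric row and column elimination reduces H to a congruent diagonal form with pivots 6, 112/3, 1/7.
So there are 3 positive pivots.
H is positive definite, so the origin is a strict local minimum.

local minimum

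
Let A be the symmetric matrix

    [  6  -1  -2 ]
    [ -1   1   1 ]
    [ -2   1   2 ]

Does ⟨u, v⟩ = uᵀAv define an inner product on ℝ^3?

Leading principal minors: Δ_1 = 6, Δ_2 = 5, Δ_3 = 4.
All leading principal minors are positive, so by Sylvester's criterion Q is positive definite.
⟨·,·⟩ is an inner product exactly when A is positive definite.

yes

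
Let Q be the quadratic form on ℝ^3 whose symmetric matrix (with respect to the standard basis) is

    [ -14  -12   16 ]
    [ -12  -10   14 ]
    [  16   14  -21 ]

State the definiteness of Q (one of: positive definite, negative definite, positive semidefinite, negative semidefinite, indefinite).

An LDLᵀ factorisation of A has diagonal entries -14, 2/7, -3.
So there are 1 positive, 2 negative pivots.
Hence Q is indefinite.

indefinite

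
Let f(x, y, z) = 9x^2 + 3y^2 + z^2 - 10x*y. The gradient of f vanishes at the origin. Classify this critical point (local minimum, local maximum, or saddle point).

local minimum

The Hessian at the origin is H = [[18, -10, 0], [-10, 6, 0], [0, 0, 2]].
Symmetric row and column elimination reduces H to a congruent diagonal form with pivots 18, 4/9, 2.
That gives 3 positive pivots.
H is positive definite, so the origin is a strict local minimum.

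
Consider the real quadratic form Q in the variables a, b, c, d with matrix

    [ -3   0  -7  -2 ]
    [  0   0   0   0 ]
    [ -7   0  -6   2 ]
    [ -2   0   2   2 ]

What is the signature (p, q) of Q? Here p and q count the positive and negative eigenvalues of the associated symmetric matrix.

Row-reducing A symmetrically gives the diagonal entries -3, 0, 31/3, -30/31.
Counting signs: 1 positive, 2 negative, 1 zero.

(1, 2)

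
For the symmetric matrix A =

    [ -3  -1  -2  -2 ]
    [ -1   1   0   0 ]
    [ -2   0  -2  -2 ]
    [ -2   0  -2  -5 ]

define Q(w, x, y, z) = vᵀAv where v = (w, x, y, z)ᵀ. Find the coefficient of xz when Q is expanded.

The coefficient of xz is A[2,4] + A[4,2] = 2·0 = 0.

0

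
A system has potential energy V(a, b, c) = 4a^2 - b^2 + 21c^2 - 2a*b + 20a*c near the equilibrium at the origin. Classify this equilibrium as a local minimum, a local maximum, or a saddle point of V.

The Hessian at the origin is H = [[8, -2, 20], [-2, -2, 0], [20, 0, 42]].
An LDLᵀ factorisation of H has diagonal entries 8, -5/2, 2.
That gives 2 positive, 1 negative pivots.
H is indefinite, so the origin is a saddle point.

saddle point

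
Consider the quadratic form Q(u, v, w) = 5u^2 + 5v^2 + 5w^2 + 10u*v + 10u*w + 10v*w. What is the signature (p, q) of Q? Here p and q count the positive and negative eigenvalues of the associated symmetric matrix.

The associated matrix is A = [[5, 5, 5], [5, 5, 5], [5, 5, 5]].
Congruent diagonalization of A (simultaneous row and column reduction) yields pivots 5, 0, 0.
That gives 1 positive, 2 zero pivots.

(1, 0)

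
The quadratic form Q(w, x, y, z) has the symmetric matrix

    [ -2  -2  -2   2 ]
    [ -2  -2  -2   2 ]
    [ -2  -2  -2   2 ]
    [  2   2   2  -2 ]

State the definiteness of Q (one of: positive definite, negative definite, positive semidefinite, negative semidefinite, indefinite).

Symmetric row and column elimination reduces A to a congruent diagonal form with pivots -2, 0, 0, 0.
So there are 1 negative, 3 zero pivots.
Hence Q is negative semidefinite.

negative semidefinite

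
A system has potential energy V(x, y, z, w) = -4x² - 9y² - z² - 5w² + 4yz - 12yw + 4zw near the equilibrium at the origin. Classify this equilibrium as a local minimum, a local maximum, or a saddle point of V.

The Hessian at the origin is H = [[-8, 0, 0, 0], [0, -18, 4, -12], [0, 4, -2, 4], [0, -12, 4, -10]].
Row-reducing H symmetrically gives the diagonal entries -8, -18, -10/9, -2/5.
So there are 4 negative pivots.
H is negative definite, so the origin is a strict local maximum.

local maximum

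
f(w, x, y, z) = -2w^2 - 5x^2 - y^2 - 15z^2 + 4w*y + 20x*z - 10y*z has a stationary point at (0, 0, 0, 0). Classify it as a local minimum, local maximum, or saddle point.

saddle point

The Hessian at the origin is H = [[-4, 0, 4, 0], [0, -10, 0, 20], [4, 0, -2, -10], [0, 20, -10, -30]].
Row-reducing H symmetrically gives the diagonal entries -4, -10, 2, -40.
So there are 1 positive, 3 negative pivots.
H is indefinite, so the origin is a saddle point.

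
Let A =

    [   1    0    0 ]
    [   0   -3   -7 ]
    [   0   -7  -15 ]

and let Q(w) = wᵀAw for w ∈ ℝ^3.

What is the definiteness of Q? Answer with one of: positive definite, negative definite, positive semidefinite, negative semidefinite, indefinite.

indefinite

Symmetric row and column elimination reduces A to a congruent diagonal form with pivots 1, -3, 4/3.
So there are 2 positive, 1 negative pivots.
Hence Q is indefinite.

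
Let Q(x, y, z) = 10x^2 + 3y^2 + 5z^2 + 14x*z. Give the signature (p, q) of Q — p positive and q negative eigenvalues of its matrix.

The associated matrix is A = [[10, 0, 7], [0, 3, 0], [7, 0, 5]].
Symmetric row and column elimination reduces A to a congruent diagonal form with pivots 10, 3, 1/10.
Counting signs: 3 positive.

(3, 0)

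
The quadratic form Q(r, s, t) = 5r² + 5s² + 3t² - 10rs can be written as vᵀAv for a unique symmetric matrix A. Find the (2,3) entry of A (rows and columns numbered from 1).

0

The coefficient of s·t in Q is 0. For a symmetric A this equals A[2,3] + A[3,2] = 2·A[2,3].
So A[2,3] = 0/2 = 0.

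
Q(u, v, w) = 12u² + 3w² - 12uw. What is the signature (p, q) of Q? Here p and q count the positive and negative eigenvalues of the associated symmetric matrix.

(1, 0)

The associated matrix is A = [[12, 0, -6], [0, 0, 0], [-6, 0, 3]].
Applying the same elementary operations to the rows and columns of A produces a congruent diagonal matrix with entries 12, 0, 0.
Counting signs: 1 positive, 2 zero.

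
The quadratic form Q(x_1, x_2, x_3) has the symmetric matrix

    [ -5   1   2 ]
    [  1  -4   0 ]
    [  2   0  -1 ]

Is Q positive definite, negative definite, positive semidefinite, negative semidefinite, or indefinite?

An LDLᵀ factorisation of A has diagonal entries -5, -19/5, -3/19.
That gives 3 negative pivots.
Hence Q is negative definite.

negative definite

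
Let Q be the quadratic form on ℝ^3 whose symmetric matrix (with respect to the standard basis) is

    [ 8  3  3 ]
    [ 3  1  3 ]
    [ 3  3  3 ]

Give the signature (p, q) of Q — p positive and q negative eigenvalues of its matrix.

(2, 1)

Symmetric row and column elimination reduces A to a congruent diagonal form with pivots 8, -1/8, 30.
So there are 2 positive, 1 negative pivots.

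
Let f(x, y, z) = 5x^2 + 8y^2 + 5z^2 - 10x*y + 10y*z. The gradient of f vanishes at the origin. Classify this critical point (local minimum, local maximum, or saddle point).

saddle point

The Hessian at the origin is H = [[10, -10, 0], [-10, 16, 10], [0, 10, 10]].
Congruent diagonalization of H (simultaneous row and column reduction) yields pivots 10, 6, -20/3.
So there are 2 positive, 1 negative pivots.
H is indefinite, so the origin is a saddle point.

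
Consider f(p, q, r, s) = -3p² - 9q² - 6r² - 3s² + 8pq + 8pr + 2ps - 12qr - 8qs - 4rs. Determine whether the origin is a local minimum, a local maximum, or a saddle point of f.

The Hessian at the origin is H = [[-6, 8, 8, 2], [8, -18, -12, -8], [8, -12, -12, -4], [2, -8, -4, -6]].
Row-reducing H symmetrically gives the diagonal entries -6, -22/3, -12/11, -4/3.
That gives 4 negative pivots.
H is negative definite, so the origin is a strict local maximum.

local maximum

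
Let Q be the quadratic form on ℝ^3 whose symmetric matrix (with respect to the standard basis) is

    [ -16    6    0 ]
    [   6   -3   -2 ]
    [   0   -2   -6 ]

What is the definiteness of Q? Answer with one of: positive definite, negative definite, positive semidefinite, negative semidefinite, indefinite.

Leading principal minors: Δ_1 = -16, Δ_2 = 12, Δ_3 = -8.
The signs alternate starting with Δ_1 < 0, so by Sylvester's criterion Q is negative definite.

negative definite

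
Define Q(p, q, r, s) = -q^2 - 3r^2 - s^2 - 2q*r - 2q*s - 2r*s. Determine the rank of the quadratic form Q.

The symmetric matrix is A = [[0, 0, 0, 0], [0, -1, -1, -1], [0, -1, -3, -1], [0, -1, -1, -1]].
Congruent diagonalization of A (simultaneous row and column reduction) yields pivots 0, -1, -2, 0.
Counting signs: 2 negative, 2 zero.
The rank is the number of nonzero pivots: 2.

2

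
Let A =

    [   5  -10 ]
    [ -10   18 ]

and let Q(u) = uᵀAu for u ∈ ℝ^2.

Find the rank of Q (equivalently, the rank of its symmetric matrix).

Applying the same elementary operations to the rows and columns of A produces a congruent diagonal matrix with entries 5, -2.
That gives 1 positive, 1 negative pivots.
The rank is the number of nonzero pivots: 2.

2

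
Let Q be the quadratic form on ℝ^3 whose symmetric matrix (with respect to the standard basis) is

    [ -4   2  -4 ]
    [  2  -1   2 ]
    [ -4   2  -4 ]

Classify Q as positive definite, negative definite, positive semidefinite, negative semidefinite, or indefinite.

negative semidefinite

Congruent diagonalization of A (simultaneous row and column reduction) yields pivots -4, 0, 0.
Counting signs: 1 negative, 2 zero.
Hence Q is negative semidefinite.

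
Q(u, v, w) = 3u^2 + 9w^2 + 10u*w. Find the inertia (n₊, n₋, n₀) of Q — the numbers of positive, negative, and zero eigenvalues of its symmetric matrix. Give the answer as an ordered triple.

Write A = [[3, 0, 5], [0, 0, 0], [5, 0, 9]].
Row-reducing A symmetrically gives the diagonal entries 3, 0, 2/3.
That gives 2 positive, 1 zero pivots.

(2, 0, 1)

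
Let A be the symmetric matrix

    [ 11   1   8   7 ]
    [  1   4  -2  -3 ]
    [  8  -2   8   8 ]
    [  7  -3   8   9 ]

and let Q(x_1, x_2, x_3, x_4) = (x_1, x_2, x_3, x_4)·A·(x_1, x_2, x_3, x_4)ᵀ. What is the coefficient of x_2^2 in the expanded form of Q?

The coefficient of x_2^2 is the diagonal entry A[2,2] = 4.

4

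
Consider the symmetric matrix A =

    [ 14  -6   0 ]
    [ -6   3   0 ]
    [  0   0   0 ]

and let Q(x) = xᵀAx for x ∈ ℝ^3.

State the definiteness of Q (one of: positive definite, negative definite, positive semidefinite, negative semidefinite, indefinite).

Symmetric row and column elimination reduces A to a congruent diagonal form with pivots 14, 3/7, 0.
Counting signs: 2 positive, 1 zero.
Hence Q is positive semidefinite.

positive semidefinite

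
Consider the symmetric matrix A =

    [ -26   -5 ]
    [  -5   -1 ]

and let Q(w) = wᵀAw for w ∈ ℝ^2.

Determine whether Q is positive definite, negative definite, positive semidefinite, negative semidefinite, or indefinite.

Leading principal minors: Δ_1 = -26, Δ_2 = 1.
The signs alternate starting with Δ_1 < 0, so by Sylvester's criterion Q is negative definite.

negative definite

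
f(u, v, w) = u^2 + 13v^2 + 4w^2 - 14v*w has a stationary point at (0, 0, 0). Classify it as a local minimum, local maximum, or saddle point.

local minimum

The Hessian at the origin is H = [[2, 0, 0], [0, 26, -14], [0, -14, 8]].
Symmetric row and column elimination reduces H to a congruent diagonal form with pivots 2, 26, 6/13.
So there are 3 positive pivots.
H is positive definite, so the origin is a strict local minimum.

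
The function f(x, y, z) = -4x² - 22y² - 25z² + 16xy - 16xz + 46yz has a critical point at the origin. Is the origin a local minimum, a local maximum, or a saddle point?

The Hessian at the origin is H = [[-8, 16, -16], [16, -44, 46], [-16, 46, -50]].
Row-reducing H symmetrically gives the diagonal entries -8, -12, -5/3.
That gives 3 negative pivots.
H is negative definite, so the origin is a strict local maximum.

local maximum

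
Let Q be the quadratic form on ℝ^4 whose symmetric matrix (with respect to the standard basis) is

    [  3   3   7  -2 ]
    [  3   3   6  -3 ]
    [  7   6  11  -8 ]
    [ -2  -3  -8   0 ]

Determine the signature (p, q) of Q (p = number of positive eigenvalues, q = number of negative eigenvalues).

(2, 1)

By Sylvester's law of inertia any congruent diagonalization of A has 2 positive, 1 negative and 1 zero entries.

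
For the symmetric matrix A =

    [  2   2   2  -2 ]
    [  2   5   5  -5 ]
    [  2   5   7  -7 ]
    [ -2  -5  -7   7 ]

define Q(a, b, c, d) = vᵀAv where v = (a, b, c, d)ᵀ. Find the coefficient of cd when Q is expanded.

The coefficient of cd is A[3,4] + A[4,3] = 2·(-7) = -14.

-14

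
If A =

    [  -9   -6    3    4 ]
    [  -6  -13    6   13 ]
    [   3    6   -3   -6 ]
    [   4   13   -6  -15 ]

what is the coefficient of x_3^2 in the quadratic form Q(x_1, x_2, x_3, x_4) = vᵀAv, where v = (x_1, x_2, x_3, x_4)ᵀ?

The coefficient of x_3^2 is the diagonal entry A[3,3] = -3.

-3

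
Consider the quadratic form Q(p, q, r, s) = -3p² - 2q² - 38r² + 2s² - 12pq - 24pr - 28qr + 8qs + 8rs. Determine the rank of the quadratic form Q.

The associated matrix is A = [[-3, -6, -12, 0], [-6, -2, -14, 4], [-12, -14, -38, 4], [0, 4, 4, 2]].
Congruent diagonalization of A (simultaneous row and column reduction) yields pivots -3, 10, 0, 2/5.
So there are 2 positive, 1 negative, 1 zero pivots.
The rank is the number of nonzero pivots: 3.

3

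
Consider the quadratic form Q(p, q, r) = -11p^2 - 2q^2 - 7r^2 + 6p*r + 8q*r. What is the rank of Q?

3

The associated matrix is A = [[-11, 0, 3], [0, -2, 4], [3, 4, -7]].
Applying the same elementary operations to the rows and columns of A produces a congruent diagonal matrix with entries -11, -2, 20/11.
Counting signs: 1 positive, 2 negative.
The rank is the number of nonzero pivots: 3.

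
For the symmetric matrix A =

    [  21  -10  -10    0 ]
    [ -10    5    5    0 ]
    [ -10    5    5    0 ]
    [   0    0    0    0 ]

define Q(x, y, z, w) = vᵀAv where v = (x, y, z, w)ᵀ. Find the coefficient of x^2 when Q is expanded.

21

The coefficient of x^2 is the diagonal entry A[1,1] = 21.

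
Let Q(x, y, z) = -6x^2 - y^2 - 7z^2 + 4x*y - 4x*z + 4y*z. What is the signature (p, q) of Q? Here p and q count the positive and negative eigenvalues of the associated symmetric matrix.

(0, 3)

The symmetric matrix is A = [[-6, 2, -2], [2, -1, 2], [-2, 2, -7]].
An LDLᵀ factorisation of A has diagonal entries -6, -1/3, -1.
Counting signs: 3 negative.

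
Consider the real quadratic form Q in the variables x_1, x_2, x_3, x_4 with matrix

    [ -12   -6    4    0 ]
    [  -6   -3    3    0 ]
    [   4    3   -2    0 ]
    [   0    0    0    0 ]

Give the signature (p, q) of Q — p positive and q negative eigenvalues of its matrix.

By Sylvester's law of inertia any congruent diagonalization of A has 1 positive, 2 negative and 1 zero entries.

(1, 2)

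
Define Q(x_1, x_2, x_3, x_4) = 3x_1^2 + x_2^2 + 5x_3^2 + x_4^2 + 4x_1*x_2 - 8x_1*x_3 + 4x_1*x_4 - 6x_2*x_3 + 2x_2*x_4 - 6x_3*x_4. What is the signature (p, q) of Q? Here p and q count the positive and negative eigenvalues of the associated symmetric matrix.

Write A = [[3, 2, -4, 2], [2, 1, -3, 1], [-4, -3, 5, -3], [2, 1, -3, 1]].
Row-reducing A symmetrically gives the diagonal entries 3, -1/3, 0, 0.
Counting signs: 1 positive, 1 negative, 2 zero.

(1, 1)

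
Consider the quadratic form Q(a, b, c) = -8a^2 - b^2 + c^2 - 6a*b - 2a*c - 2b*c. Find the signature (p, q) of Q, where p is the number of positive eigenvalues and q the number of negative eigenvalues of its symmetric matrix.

Write A = [[-8, -3, -1], [-3, -1, -1], [-1, -1, 1]].
Row-reducing A symmetrically gives the diagonal entries -8, 1/8, -2.
Counting signs: 1 positive, 2 negative.

(1, 2)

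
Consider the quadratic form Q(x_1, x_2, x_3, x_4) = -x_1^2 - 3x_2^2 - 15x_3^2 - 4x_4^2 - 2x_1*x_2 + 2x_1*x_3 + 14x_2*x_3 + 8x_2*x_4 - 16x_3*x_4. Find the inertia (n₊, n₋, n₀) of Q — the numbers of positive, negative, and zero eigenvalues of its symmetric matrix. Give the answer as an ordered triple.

(1, 2, 1)

Write A = [[-1, -1, 1, 0], [-1, -3, 7, 4], [1, 7, -15, -8], [0, 4, -8, -4]].
Congruent diagonalization of A (simultaneous row and column reduction) yields pivots -1, -2, 4, 0.
So there are 1 positive, 2 negative, 1 zero pivots.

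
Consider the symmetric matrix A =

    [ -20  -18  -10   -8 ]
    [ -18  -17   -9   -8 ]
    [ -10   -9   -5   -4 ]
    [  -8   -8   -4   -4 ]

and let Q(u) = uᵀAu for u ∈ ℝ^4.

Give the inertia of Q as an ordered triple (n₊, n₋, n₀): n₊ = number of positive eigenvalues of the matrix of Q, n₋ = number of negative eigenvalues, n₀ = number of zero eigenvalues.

Row-reducing A symmetrically gives the diagonal entries -20, -4/5, 0, 0.
That gives 2 negative, 2 zero pivots.

(0, 2, 2)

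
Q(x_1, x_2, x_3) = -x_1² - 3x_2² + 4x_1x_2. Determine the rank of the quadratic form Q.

The symmetric matrix is A = [[-1, 2, 0], [2, -3, 0], [0, 0, 0]].
Symmetric row and column elimination reduces A to a congruent diagonal form with pivots -1, 1, 0.
So there are 1 positive, 1 negative, 1 zero pivots.
The rank is the number of nonzero pivots: 2.

2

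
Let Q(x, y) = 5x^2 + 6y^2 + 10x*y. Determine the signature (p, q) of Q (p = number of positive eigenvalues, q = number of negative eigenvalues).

(2, 0)

Write A = [[5, 5], [5, 6]].
An LDLᵀ factorisation of A has diagonal entries 5, 1.
That gives 2 positive pivots.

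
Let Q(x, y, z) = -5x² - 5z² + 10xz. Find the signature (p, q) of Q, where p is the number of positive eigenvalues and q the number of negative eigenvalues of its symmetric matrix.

(0, 1)

The associated matrix is A = [[-5, 0, 5], [0, 0, 0], [5, 0, -5]].
Applying the same elementary operations to the rows and columns of A produces a congruent diagonal matrix with entries -5, 0, 0.
Counting signs: 1 negative, 2 zero.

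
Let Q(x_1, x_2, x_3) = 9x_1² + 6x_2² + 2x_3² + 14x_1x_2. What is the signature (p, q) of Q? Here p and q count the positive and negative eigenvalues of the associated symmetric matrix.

(3, 0)

Write A = [[9, 7, 0], [7, 6, 0], [0, 0, 2]].
Symmetric row and column elimination reduces A to a congruent diagonal form with pivots 9, 5/9, 2.
That gives 3 positive pivots.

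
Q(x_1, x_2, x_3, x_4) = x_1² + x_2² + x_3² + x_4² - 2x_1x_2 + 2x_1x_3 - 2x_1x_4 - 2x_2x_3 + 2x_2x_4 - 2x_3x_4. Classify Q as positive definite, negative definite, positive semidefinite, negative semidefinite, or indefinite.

The associated matrix is A = [[1, -1, 1, -1], [-1, 1, -1, 1], [1, -1, 1, -1], [-1, 1, -1, 1]].
Congruent diagonalization of A (simultaneous row and column reduction) yields pivots 1, 0, 0, 0.
So there are 1 positive, 3 zero pivots.
Hence Q is positive semidefinite.

positive semidefinite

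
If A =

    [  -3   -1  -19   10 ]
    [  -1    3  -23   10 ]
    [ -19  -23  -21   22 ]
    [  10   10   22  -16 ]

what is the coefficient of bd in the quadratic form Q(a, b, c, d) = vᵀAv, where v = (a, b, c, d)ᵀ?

20

The coefficient of bd is A[2,4] + A[4,2] = 2·10 = 20.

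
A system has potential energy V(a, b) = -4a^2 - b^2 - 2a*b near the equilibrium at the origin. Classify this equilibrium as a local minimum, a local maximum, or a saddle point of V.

The Hessian at the origin is H = [[-8, -2], [-2, -2]].
det H = -8·-2 − (-2)² = 12 > 0 and H[1,1] = -8 < 0, so H is negative definite.
Therefore the origin is a local maximum.

local maximum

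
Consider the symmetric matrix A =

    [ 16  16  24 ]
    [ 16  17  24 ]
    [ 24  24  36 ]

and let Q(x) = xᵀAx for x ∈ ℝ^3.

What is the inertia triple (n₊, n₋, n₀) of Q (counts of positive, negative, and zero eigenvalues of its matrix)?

(2, 0, 1)

Applying the same elementary operations to the rows and columns of A produces a congruent diagonal matrix with entries 16, 1, 0.
So there are 2 positive, 1 zero pivots.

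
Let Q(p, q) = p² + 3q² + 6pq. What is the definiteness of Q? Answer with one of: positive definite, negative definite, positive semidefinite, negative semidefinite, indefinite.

indefinite

The symmetric matrix is A = [[1, 3], [3, 3]].
An LDLᵀ factorisation of A has diagonal entries 1, -6.
Counting signs: 1 positive, 1 negative.
Hence Q is indefinite.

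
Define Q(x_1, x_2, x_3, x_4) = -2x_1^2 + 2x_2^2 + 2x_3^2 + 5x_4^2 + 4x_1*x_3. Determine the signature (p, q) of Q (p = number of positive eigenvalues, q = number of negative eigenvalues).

The symmetric matrix is A = [[-2, 0, 2, 0], [0, 2, 0, 0], [2, 0, 2, 0], [0, 0, 0, 5]].
Congruent diagonalization of A (simultaneous row and column reduction) yields pivots -2, 2, 4, 5.
That gives 3 positive, 1 negative pivots.

(3, 1)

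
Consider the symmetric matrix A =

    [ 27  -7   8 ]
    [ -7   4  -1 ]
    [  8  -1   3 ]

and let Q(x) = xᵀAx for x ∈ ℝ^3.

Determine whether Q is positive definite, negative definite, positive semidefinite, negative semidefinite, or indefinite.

Applying the same elementary operations to the rows and columns of A produces a congruent diagonal matrix with entries 27, 59/27, 6/59.
Counting signs: 3 positive.
Hence Q is positive definite.

positive definite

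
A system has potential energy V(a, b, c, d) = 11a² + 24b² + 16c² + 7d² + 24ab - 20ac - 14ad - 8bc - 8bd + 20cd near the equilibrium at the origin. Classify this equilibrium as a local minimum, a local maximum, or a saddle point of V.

local minimum

The Hessian at the origin is H = [[22, 24, -20, -14], [24, 48, -8, -8], [-20, -8, 32, 20], [-14, -8, 20, 14]].
Congruent diagonalization of H (simultaneous row and column reduction) yields pivots 22, 240/11, 76/15, 24/19.
That gives 4 positive pivots.
H is positive definite, so the origin is a strict local minimum.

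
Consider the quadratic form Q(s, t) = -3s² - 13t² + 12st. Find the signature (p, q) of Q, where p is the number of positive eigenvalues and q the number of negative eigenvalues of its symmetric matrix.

(0, 2)

The associated matrix is A = [[-3, 6], [6, -13]].
Applying the same elementary operations to the rows and columns of A produces a congruent diagonal matrix with entries -3, -1.
That gives 2 negative pivots.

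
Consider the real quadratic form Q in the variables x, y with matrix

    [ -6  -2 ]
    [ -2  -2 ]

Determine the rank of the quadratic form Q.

Congruent diagonalization of A (simultaneous row and column reduction) yields pivots -6, -4/3.
That gives 2 negative pivots.
The rank is the number of nonzero pivots: 2.

2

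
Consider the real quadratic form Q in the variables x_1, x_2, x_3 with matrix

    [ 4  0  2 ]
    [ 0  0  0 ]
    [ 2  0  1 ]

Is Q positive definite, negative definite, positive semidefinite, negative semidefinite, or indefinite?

Congruent diagonalization of A (simultaneous row and column reduction) yields pivots 4, 0, 0.
Counting signs: 1 positive, 2 zero.
Hence Q is positive semidefinite.

positive semidefinite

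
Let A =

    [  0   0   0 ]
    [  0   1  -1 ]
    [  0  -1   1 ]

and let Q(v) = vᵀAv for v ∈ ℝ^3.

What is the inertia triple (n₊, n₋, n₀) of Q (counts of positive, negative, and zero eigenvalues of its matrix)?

(1, 0, 2)

Applying the same elementary operations to the rows and columns of A produces a congruent diagonal matrix with entries 0, 1, 0.
So there are 1 positive, 2 zero pivots.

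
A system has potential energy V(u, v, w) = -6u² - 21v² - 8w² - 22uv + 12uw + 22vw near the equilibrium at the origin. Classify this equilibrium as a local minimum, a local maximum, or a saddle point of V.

The Hessian at the origin is H = [[-12, -22, 12], [-22, -42, 22], [12, 22, -16]].
Symmetric row and column elimination reduces H to a congruent diagonal form with pivots -12, -5/3, -4.
That gives 3 negative pivots.
H is negative definite, so the origin is a strict local maximum.

local maximum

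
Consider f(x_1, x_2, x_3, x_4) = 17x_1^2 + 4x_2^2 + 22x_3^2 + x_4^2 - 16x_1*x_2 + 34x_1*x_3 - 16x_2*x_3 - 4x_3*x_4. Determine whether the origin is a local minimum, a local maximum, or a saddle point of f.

The Hessian at the origin is H = [[34, -16, 34, 0], [-16, 8, -16, 0], [34, -16, 44, -4], [0, 0, -4, 2]].
Congruent diagonalization of H (simultaneous row and column reduction) yields pivots 34, 8/17, 10, 2/5.
Counting signs: 4 positive.
H is positive definite, so the origin is a strict local minimum.

local minimum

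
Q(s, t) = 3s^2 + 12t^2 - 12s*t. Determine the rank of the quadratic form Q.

1

The associated matrix is A = [[3, -6], [-6, 12]].
Applying the same elementary operations to the rows and columns of A produces a congruent diagonal matrix with entries 3, 0.
So there are 1 positive, 1 zero pivots.
The rank is the number of nonzero pivots: 1.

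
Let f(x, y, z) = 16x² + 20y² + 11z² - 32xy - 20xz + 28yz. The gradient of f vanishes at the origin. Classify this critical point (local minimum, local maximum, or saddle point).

local minimum

The Hessian at the origin is H = [[32, -32, -20], [-32, 40, 28], [-20, 28, 22]].
Congruent diagonalization of H (simultaneous row and column reduction) yields pivots 32, 8, 3/2.
So there are 3 positive pivots.
H is positive definite, so the origin is a strict local minimum.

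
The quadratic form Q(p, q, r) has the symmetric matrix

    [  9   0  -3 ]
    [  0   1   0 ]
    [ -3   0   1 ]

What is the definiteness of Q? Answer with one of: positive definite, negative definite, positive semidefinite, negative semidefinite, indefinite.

Applying the same elementary operations to the rows and columns of A produces a congruent diagonal matrix with entries 9, 1, 0.
Counting signs: 2 positive, 1 zero.
Hence Q is positive semidefinite.

positive semidefinite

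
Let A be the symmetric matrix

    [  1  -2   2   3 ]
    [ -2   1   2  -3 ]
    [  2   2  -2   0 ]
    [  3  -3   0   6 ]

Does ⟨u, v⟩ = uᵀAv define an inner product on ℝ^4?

Symmetric row and column elimination reduces A to a congruent diagonal form with pivots 1, -3, 6, 0.
So there are 2 positive, 1 negative, 1 zero pivots.
Hence Q is indefinite.
⟨·,·⟩ is an inner product exactly when A is positive definite.

no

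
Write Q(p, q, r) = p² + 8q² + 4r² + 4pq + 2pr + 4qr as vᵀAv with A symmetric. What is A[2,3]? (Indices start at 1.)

The coefficient of q·r in Q is 4. For a symmetric A this equals A[2,3] + A[3,2] = 2·A[2,3].
So A[2,3] = 4/2 = 2.

2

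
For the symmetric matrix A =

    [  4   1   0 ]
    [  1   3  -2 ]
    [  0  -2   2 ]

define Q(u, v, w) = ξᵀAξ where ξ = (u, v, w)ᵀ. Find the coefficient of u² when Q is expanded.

The coefficient of u² is the diagonal entry A[1,1] = 4.

4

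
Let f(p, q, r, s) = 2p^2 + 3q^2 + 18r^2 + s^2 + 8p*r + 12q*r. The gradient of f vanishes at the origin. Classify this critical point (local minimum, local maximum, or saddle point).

saddle point

The Hessian at the origin is H = [[4, 0, 8, 0], [0, 6, 12, 0], [8, 12, 36, 0], [0, 0, 0, 2]].
An LDLᵀ factorisation of H has diagonal entries 4, 6, -4, 2.
Counting signs: 3 positive, 1 negative.
H is indefinite, so the origin is a saddle point.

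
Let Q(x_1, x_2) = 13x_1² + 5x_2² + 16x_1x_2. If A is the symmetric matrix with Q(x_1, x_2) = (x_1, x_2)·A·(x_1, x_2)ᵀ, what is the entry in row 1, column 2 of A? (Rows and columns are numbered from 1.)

The coefficient of x_1·x_2 in Q is 16. For a symmetric A this equals A[1,2] + A[2,1] = 2·A[1,2].
So A[1,2] = 16/2 = 8.

8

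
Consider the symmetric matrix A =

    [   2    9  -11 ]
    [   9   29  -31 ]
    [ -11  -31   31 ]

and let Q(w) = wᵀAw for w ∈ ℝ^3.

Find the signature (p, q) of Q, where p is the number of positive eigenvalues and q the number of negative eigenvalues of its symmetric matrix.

(2, 1)

Row-reducing A symmetrically gives the diagonal entries 2, -23/2, 6/23.
So there are 2 positive, 1 negative pivots.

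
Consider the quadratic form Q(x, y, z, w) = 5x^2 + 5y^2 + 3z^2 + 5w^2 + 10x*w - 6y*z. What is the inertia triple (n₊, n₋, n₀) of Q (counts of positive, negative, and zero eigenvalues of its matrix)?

The symmetric matrix is A = [[5, 0, 0, 5], [0, 5, -3, 0], [0, -3, 3, 0], [5, 0, 0, 5]].
Applying the same elementary operations to the rows and columns of A produces a congruent diagonal matrix with entries 5, 5, 6/5, 0.
So there are 3 positive, 1 zero pivots.

(3, 0, 1)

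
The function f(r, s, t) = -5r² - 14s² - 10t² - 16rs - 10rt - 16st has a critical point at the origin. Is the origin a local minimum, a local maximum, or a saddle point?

local maximum

The Hessian at the origin is H = [[-10, -16, -10], [-16, -28, -16], [-10, -16, -20]].
An LDLᵀ factorisation of H has diagonal entries -10, -12/5, -10.
That gives 3 negative pivots.
H is negative definite, so the origin is a strict local maximum.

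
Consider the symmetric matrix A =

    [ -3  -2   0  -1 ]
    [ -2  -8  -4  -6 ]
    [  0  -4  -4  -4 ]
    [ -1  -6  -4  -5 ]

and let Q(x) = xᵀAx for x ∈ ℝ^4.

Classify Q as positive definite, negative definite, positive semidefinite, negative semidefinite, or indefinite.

negative semidefinite

Row-reducing A symmetrically gives the diagonal entries -3, -20/3, -8/5, 0.
So there are 3 negative, 1 zero pivots.
Hence Q is negative semidefinite.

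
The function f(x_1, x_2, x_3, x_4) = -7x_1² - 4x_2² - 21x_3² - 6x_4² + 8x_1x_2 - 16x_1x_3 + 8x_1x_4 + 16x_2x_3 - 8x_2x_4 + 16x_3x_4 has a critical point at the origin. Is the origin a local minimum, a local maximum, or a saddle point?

The Hessian at the origin is H = [[-14, 8, -16, 8], [8, -8, 16, -8], [-16, 16, -42, 16], [8, -8, 16, -12]].
Applying the same elementary operations to the rows and columns of H produces a congruent diagonal matrix with entries -14, -24/7, -10, -4.
Counting signs: 4 negative.
H is negative definite, so the origin is a strict local maximum.

local maximum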